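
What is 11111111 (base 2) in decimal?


11111111 in decimal = 255

255


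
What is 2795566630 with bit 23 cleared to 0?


2795566630 & ~(1 << 23) = 2787178022

2787178022


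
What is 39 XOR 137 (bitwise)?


0b100111 ^ 0b10001001 = 0b10101110 = 174

174


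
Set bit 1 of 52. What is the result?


52 | (1 << 1) = 52 | 2 = 54

54


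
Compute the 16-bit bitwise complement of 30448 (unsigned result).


~0b111011011110000 = 0b1000100100001111 = 35087 (16-bit unsigned)

35087


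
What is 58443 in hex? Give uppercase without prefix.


58443 = E44B hex

E44B


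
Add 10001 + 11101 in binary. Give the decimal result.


10001 + 11101 = 101110 = 46

46


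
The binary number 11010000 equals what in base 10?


11010000 in decimal = 208

208


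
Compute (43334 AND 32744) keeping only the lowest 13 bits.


Step 1: 43334 & 32744 = 10560
Step 2: 10560 & 8191 = 2368

2368


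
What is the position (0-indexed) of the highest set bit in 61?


0b111101. Highest set bit at position 5

5


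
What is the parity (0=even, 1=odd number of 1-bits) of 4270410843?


0b11111110100010010100110001011011 has 18 ones => parity 0

0


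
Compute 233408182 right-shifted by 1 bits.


0b1101111010011000011010110110 >> 1 = 0b110111101001100001101011011 = 116704091

116704091


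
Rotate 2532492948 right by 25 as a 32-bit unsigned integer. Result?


Rotate 0b10010110111100101100011010010100 right by 25 (32-bit) = 0b1111001011000110100101001001011 = 2036550219

2036550219


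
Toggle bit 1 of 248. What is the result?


248 ^ (1 << 1) = 248 ^ 2 = 250

250


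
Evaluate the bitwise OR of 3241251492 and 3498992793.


0b11000001001100011001001010100100 | 0b11010000100011100110010010011001 = 0b11010001101111111111011010111101 = 3519018685

3519018685


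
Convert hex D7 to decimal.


D7 hex = 215 decimal

215


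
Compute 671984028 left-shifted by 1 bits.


0b101000000011011010100110011100 << 1 = 0b1010000000110110101001100111000 = 1343968056

1343968056


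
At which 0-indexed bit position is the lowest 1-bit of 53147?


0b1100111110011011. Lowest set bit at position 0

0


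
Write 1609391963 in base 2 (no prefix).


1609391963 = 1011111111011010101111101011011 in binary

1011111111011010101111101011011


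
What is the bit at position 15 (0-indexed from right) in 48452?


0b1011110101000100, position 15 = 1

1


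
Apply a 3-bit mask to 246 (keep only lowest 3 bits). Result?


246 & 7 = 6

6


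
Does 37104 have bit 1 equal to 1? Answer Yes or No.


0b1001000011110000, bit 1 = 0. No

No


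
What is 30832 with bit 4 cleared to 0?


30832 & ~(1 << 4) = 30816

30816


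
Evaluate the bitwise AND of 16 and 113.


0b10000 & 0b1110001 = 0b10000 = 16

16


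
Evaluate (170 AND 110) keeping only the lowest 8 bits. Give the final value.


Step 1: 170 & 110 = 42
Step 2: 42 & 255 = 42

42


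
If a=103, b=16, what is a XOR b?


103 ^ 16 = 119

119


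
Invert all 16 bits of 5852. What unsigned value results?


5852 ^ 65535 = 59683

59683


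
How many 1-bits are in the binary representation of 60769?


0b1110110101100001 has 9 set bits

9


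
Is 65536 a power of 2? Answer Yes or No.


0b10000000000000000. Only one bit set => Yes

Yes


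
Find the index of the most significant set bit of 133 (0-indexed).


0b10000101. Highest set bit at position 7

7


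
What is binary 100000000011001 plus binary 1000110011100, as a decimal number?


100000000011001 + 1000110011100 = 101000110110101 = 20917

20917


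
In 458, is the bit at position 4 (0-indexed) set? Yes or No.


0b111001010, bit 4 = 0. No

No


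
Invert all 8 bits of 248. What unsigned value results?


248 ^ 255 = 7

7


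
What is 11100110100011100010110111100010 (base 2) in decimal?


11100110100011100010110111100010 in decimal = 3868077538

3868077538


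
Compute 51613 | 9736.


0b1100100110011101 | 0b10011000001000 = 0b1110111110011101 = 61341

61341


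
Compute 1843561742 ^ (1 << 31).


1843561742 ^ (1 << 31) = 1843561742 ^ 2147483648 = 3991045390

3991045390


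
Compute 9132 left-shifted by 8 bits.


0b10001110101100 << 8 = 0b1000111010110000000000 = 2337792

2337792


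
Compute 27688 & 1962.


0b110110000101000 & 0b11110101010 = 0b10000101000 = 1064

1064


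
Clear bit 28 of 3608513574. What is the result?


3608513574 & ~(1 << 28) = 3340078118

3340078118


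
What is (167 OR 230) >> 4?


Step 1: 167 | 230 = 231
Step 2: 231 >> 4 = 14

14


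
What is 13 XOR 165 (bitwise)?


0b1101 ^ 0b10100101 = 0b10101000 = 168

168


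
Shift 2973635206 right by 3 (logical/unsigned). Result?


0b10110001001111100001001010000110 >> 3 = 0b10110001001111100001001010000 = 371704400

371704400


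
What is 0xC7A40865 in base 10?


C7A40865 hex = 3349416037 decimal

3349416037


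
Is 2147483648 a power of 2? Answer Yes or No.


0b10000000000000000000000000000000. Only one bit set => Yes

Yes


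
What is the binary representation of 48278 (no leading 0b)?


48278 = 1011110010010110 in binary

1011110010010110


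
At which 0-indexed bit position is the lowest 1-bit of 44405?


0b1010110101110101. Lowest set bit at position 0

0


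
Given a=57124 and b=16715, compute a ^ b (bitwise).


57124 ^ 16715 = 40559

40559


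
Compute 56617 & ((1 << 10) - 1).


56617 & 1023 = 297

297


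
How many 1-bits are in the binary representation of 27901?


0b110110011111101 has 11 set bits

11


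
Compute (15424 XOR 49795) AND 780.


Step 1: 15424 ^ 49795 = 65219
Step 2: 65219 & 780 = 512

512


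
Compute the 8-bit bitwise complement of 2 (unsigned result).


~0b10 = 0b11111101 = 253 (8-bit unsigned)

253


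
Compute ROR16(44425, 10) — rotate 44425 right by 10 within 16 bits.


Rotate 0b1010110110001001 right by 10 (16-bit) = 0b110001001101011 = 25195

25195


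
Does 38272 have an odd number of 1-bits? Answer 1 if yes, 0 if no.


0b1001010110000000 has 5 ones => parity 1

1


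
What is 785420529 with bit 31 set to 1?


785420529 | (1 << 31) = 785420529 | 2147483648 = 2932904177

2932904177


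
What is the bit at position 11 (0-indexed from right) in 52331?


0b1100110001101011, position 11 = 1

1


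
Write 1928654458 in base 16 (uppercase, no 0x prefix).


1928654458 = 72F4EE7A hex

72F4EE7A


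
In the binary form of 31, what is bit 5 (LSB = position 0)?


0b11111, position 5 = 0

0


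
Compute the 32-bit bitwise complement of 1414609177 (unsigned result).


~0b1010100010100010011100100011001 = 0b10101011101011101100011011100110 = 2880358118 (32-bit unsigned)

2880358118


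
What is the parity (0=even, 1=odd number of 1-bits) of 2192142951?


0b10000010101010010111001001100111 has 15 ones => parity 1

1


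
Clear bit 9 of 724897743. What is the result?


724897743 & ~(1 << 9) = 724897231

724897231


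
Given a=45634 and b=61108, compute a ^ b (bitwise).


45634 ^ 61108 = 23798

23798


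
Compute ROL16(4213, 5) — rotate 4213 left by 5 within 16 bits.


Rotate 0b1000001110101 left by 5 (16-bit) = 0b111010100010 = 3746

3746


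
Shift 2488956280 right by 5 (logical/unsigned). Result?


0b10010100010110100111010101111000 >> 5 = 0b100101000101101001110101011 = 77779883

77779883


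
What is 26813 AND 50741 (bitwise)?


0b110100010111101 & 0b1100011000110101 = 0b100000000110101 = 16437

16437


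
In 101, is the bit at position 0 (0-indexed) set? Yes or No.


0b1100101, bit 0 = 1. Yes

Yes


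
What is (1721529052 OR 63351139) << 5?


Step 1: 1721529052 | 63351139 = 1742666751
Step 2: 1742666751 << 5 = 55765336032

55765336032


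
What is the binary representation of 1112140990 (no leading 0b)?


1112140990 = 1000010010010011110110010111110 in binary

1000010010010011110110010111110


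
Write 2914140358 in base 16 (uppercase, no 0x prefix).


2914140358 = ADB240C6 hex

ADB240C6


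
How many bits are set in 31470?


0b111101011101110 has 11 set bits

11


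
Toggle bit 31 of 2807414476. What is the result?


2807414476 ^ (1 << 31) = 2807414476 ^ 2147483648 = 659930828

659930828


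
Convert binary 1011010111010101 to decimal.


1011010111010101 in decimal = 46549

46549


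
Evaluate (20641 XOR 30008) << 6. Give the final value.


Step 1: 20641 ^ 30008 = 9625
Step 2: 9625 << 6 = 616000

616000


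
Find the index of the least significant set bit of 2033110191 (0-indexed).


0b1111001001011101100110010101111. Lowest set bit at position 0

0


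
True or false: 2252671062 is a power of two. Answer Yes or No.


0b10000110010001010000100001010110. Multiple bits set => No

No


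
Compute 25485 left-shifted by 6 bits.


0b110001110001101 << 6 = 0b110001110001101000000 = 1631040

1631040


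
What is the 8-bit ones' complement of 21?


21 ^ 255 = 234

234


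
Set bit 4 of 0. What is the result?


0 | (1 << 4) = 0 | 16 = 16

16


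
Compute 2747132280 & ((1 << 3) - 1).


2747132280 & 7 = 0

0


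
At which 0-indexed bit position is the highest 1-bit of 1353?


0b10101001001. Highest set bit at position 10

10


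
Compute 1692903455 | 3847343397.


0b1100100111001111010100000011111 | 0b11100101010100011100110100100101 = 0b11100101111101111110110100111111 = 3858230591

3858230591


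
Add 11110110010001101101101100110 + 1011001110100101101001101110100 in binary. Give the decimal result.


11110110010001101101101100110 + 1011001110100101101001101110100 = 1111000100110111010111011011010 = 2023468762

2023468762


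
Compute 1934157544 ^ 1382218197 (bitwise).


0b1110011010010001110011011101000 ^ 0b1010010011000101111100111010101 = 0b100001001010100001111100111101 = 556408637

556408637


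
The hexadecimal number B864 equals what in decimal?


B864 hex = 47204 decimal

47204


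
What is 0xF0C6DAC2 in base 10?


F0C6DAC2 hex = 4039563970 decimal

4039563970


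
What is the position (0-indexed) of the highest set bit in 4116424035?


0b11110101010110111010010101100011. Highest set bit at position 31

31


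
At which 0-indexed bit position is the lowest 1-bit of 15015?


0b11101010100111. Lowest set bit at position 0

0


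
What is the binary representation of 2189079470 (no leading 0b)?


2189079470 = 10000010011110101011001110101110 in binary

10000010011110101011001110101110


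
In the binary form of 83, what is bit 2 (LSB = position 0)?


0b1010011, position 2 = 0

0


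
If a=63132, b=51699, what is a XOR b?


63132 ^ 51699 = 16239

16239


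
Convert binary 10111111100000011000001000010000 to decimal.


10111111100000011000001000010000 in decimal = 3212935696

3212935696


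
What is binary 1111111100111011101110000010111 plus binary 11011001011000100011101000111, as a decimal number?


1111111100111011101110000010111 + 11011001011000100011101000111 = 10011010110010100010001101011110 = 2596938590

2596938590


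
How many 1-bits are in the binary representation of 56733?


0b1101110110011101 has 11 set bits

11


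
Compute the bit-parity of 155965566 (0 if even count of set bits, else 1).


0b1001010010111101100001111110 has 16 ones => parity 0

0


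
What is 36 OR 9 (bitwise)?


0b100100 | 0b1001 = 0b101101 = 45

45


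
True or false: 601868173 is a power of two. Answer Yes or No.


0b100011110111111100011110001101. Multiple bits set => No

No


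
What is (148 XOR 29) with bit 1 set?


Step 1: 148 ^ 29 = 137
Step 2: 137 | (1 << 1) = 137 | 2 = 139

139


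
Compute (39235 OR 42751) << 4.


Step 1: 39235 | 42751 = 49151
Step 2: 49151 << 4 = 786416

786416


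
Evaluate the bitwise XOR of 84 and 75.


0b1010100 ^ 0b1001011 = 0b11111 = 31

31


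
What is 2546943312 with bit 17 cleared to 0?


2546943312 & ~(1 << 17) = 2546812240

2546812240


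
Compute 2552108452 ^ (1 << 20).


2552108452 ^ (1 << 20) = 2552108452 ^ 1048576 = 2551059876

2551059876


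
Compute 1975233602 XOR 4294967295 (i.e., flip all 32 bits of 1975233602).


1975233602 ^ 4294967295 = 2319733693

2319733693


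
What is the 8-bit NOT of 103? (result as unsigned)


~0b1100111 = 0b10011000 = 152 (8-bit unsigned)

152


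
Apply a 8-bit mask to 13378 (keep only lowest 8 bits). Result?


13378 & 255 = 66

66


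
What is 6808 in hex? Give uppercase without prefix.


6808 = 1A98 hex

1A98


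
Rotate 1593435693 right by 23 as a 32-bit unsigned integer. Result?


Rotate 0b1011110111110011110011000101101 right by 23 (32-bit) = 0b11110011110011000101101010111101 = 4090256061

4090256061


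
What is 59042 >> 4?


0b1110011010100010 >> 4 = 0b111001101010 = 3690

3690


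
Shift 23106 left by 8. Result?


0b101101001000010 << 8 = 0b10110100100001000000000 = 5915136

5915136


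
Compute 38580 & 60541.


0b1001011010110100 & 0b1110110001111101 = 0b1000010000110100 = 33844

33844


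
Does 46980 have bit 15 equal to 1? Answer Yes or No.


0b1011011110000100, bit 15 = 1. Yes

Yes


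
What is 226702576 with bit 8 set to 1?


226702576 | (1 << 8) = 226702576 | 256 = 226702832

226702832


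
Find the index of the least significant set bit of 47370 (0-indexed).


0b1011100100001010. Lowest set bit at position 1

1


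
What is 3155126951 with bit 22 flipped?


3155126951 ^ (1 << 22) = 3155126951 ^ 4194304 = 3159321255

3159321255


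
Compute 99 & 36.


0b1100011 & 0b100100 = 0b100000 = 32

32


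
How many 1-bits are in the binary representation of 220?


0b11011100 has 5 set bits

5


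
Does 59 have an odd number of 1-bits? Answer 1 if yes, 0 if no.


0b111011 has 5 ones => parity 1

1


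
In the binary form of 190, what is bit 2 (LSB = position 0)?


0b10111110, position 2 = 1

1


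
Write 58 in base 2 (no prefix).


58 = 111010 in binary

111010


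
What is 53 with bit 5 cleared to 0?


53 & ~(1 << 5) = 21

21


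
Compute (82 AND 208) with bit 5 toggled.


Step 1: 82 & 208 = 80
Step 2: 80 ^ (1 << 5) = 80 ^ 32 = 112

112


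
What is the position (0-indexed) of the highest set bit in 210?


0b11010010. Highest set bit at position 7

7


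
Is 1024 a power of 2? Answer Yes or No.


0b10000000000. Only one bit set => Yes

Yes


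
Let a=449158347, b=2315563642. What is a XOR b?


449158347 ^ 2315563642 = 2428579505

2428579505


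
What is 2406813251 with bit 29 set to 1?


2406813251 | (1 << 29) = 2406813251 | 536870912 = 2943684163

2943684163


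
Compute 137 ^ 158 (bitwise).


0b10001001 ^ 0b10011110 = 0b10111 = 23

23


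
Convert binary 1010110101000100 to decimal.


1010110101000100 in decimal = 44356

44356


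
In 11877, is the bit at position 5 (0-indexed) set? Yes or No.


0b10111001100101, bit 5 = 1. Yes

Yes


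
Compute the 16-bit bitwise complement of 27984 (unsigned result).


~0b110110101010000 = 0b1001001010101111 = 37551 (16-bit unsigned)

37551


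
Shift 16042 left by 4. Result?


0b11111010101010 << 4 = 0b111110101010100000 = 256672

256672


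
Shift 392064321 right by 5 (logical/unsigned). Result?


0b10111010111100110110101000001 >> 5 = 0b101110101111001101101010 = 12252010

12252010


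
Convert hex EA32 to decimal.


EA32 hex = 59954 decimal

59954


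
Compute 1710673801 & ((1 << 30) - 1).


1710673801 & 1073741823 = 636931977

636931977


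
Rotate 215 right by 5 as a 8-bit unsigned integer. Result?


Rotate 0b11010111 right by 5 (8-bit) = 0b10111110 = 190

190


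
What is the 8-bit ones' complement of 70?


70 ^ 255 = 185

185


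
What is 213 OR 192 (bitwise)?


0b11010101 | 0b11000000 = 0b11010101 = 213

213


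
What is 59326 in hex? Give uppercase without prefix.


59326 = E7BE hex

E7BE


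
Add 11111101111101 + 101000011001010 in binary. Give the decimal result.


11111101111101 + 101000011001010 = 1001000001000111 = 36935

36935


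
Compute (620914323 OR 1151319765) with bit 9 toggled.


Step 1: 620914323 | 1151319765 = 1704984279
Step 2: 1704984279 ^ (1 << 9) = 1704984279 ^ 512 = 1704983767

1704983767


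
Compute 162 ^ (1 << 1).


162 ^ (1 << 1) = 162 ^ 2 = 160

160


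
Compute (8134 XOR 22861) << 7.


Step 1: 8134 ^ 22861 = 18059
Step 2: 18059 << 7 = 2311552

2311552


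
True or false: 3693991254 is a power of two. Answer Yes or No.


0b11011100001011011101010101010110. Multiple bits set => No

No


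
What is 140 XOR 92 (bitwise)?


0b10001100 ^ 0b1011100 = 0b11010000 = 208

208


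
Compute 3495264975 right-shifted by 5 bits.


0b11010000010101011000001011001111 >> 5 = 0b110100000101010110000010110 = 109227030

109227030


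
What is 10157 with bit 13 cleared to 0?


10157 & ~(1 << 13) = 1965

1965


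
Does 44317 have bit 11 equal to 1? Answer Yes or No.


0b1010110100011101, bit 11 = 1. Yes

Yes


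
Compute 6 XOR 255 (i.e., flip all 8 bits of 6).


6 ^ 255 = 249

249


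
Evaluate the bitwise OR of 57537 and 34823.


0b1110000011000001 | 0b1000100000000111 = 0b1110100011000111 = 59591

59591


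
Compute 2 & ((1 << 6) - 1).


2 & 63 = 2

2


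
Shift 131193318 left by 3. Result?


0b111110100011101100111100110 << 3 = 0b111110100011101100111100110000 = 1049546544

1049546544


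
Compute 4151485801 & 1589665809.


0b11110111011100101010010101101001 & 0b1011110110000000110000000010001 = 0b1010110010000000010000000000001 = 1447043073

1447043073


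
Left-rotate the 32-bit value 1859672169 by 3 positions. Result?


Rotate 0b1101110110110000101100001101001 left by 3 (32-bit) = 0b1110110110000101100001101001011 = 1992475467

1992475467


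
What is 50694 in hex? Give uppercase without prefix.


50694 = C606 hex

C606


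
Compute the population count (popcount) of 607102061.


0b100100001011111010010001101101 has 15 set bits

15


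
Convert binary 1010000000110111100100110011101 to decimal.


1010000000110111100100110011101 in decimal = 1343998365

1343998365


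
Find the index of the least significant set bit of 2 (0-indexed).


0b10. Lowest set bit at position 1

1


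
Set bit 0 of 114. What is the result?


114 | (1 << 0) = 114 | 1 = 115

115


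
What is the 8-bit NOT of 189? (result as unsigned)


~0b10111101 = 0b1000010 = 66 (8-bit unsigned)

66


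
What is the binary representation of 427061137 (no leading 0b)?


427061137 = 11001011101000110111110010001 in binary

11001011101000110111110010001


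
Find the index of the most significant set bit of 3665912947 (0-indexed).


0b11011010100000010110010001110011. Highest set bit at position 31

31


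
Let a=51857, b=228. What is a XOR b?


51857 ^ 228 = 51829

51829


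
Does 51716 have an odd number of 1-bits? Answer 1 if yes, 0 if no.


0b1100101000000100 has 5 ones => parity 1

1


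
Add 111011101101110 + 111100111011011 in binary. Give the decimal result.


111011101101110 + 111100111011011 = 1111000101001001 = 61769

61769


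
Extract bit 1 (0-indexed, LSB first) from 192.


0b11000000, position 1 = 0

0


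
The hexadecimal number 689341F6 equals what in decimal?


689341F6 hex = 1754481142 decimal

1754481142


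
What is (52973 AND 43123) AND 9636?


Step 1: 52973 & 43123 = 34913
Step 2: 34913 & 9636 = 32

32


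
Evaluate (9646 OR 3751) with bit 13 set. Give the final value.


Step 1: 9646 | 3751 = 12207
Step 2: 12207 | (1 << 13) = 12207 | 8192 = 12207

12207


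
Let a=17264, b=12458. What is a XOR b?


17264 ^ 12458 = 29658

29658


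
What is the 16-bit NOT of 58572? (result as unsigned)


~0b1110010011001100 = 0b1101100110011 = 6963 (16-bit unsigned)

6963


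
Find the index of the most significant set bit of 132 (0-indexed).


0b10000100. Highest set bit at position 7

7


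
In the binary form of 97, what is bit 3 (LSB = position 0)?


0b1100001, position 3 = 0

0


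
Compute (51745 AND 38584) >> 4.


Step 1: 51745 & 38584 = 33312
Step 2: 33312 >> 4 = 2082

2082


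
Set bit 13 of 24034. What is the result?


24034 | (1 << 13) = 24034 | 8192 = 32226

32226


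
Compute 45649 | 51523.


0b1011001001010001 | 0b1100100101000011 = 0b1111101101010011 = 64339

64339


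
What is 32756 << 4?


0b111111111110100 << 4 = 0b1111111111101000000 = 524096

524096


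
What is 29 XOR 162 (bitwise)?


0b11101 ^ 0b10100010 = 0b10111111 = 191

191


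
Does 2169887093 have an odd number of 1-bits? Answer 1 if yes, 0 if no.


0b10000001010101011101100101110101 has 16 ones => parity 0

0


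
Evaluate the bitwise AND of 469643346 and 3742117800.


0b11011111111100011000001010010 & 0b11011111000011000010111110101000 = 0b11011000011000010000000000000 = 453779456

453779456


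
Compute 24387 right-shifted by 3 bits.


0b101111101000011 >> 3 = 0b101111101000 = 3048

3048


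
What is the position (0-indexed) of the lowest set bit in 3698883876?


0b11011100011110000111110100100100. Lowest set bit at position 2

2


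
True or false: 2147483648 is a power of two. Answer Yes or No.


0b10000000000000000000000000000000. Only one bit set => Yes

Yes


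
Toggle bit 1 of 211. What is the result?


211 ^ (1 << 1) = 211 ^ 2 = 209

209


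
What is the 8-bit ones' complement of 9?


9 ^ 255 = 246

246


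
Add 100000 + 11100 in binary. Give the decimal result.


100000 + 11100 = 111100 = 60

60


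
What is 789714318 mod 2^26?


789714318 & 67108863 = 51516814

51516814


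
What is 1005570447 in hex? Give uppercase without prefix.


1005570447 = 3BEFC98F hex

3BEFC98F


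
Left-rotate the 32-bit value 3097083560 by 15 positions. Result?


Rotate 0b10111000100110011011111010101000 left by 15 (32-bit) = 0b11011111010101000101110001001100 = 3746847820

3746847820


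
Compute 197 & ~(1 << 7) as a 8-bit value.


197 & ~(1 << 7) = 69

69


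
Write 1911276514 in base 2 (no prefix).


1911276514 = 1110001111010111100001111100010 in binary

1110001111010111100001111100010


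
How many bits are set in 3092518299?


0b10111000010101000001010110011011 has 15 set bits

15


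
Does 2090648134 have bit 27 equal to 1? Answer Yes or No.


0b1111100100111001100001001000110, bit 27 = 1. Yes

Yes


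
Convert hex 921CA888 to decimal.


921CA888 hex = 2451351688 decimal

2451351688


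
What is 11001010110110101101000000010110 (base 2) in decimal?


11001010110110101101000000010110 in decimal = 3403337750

3403337750


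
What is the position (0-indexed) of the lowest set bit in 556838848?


0b100001001100001010111111000000. Lowest set bit at position 6

6


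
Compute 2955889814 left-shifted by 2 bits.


0b10110000001011110100110010010110 << 2 = 0b1011000000101111010011001001011000 = 11823559256

11823559256


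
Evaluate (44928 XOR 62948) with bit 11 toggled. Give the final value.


Step 1: 44928 ^ 62948 = 23140
Step 2: 23140 ^ (1 << 11) = 23140 ^ 2048 = 21092

21092


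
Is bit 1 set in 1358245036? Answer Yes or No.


0b1010000111101010010110010101100, bit 1 = 0. No

No


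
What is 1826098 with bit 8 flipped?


1826098 ^ (1 << 8) = 1826098 ^ 256 = 1825842

1825842


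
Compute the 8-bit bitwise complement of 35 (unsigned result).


~0b100011 = 0b11011100 = 220 (8-bit unsigned)

220


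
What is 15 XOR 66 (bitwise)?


0b1111 ^ 0b1000010 = 0b1001101 = 77

77


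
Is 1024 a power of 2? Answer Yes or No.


0b10000000000. Only one bit set => Yes

Yes


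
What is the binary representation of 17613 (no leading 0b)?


17613 = 100010011001101 in binary

100010011001101


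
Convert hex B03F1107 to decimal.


B03F1107 hex = 2956923143 decimal

2956923143


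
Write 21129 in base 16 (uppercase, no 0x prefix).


21129 = 5289 hex

5289


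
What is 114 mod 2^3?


114 & 7 = 2

2


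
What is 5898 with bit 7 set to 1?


5898 | (1 << 7) = 5898 | 128 = 6026

6026


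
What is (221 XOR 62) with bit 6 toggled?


Step 1: 221 ^ 62 = 227
Step 2: 227 ^ (1 << 6) = 227 ^ 64 = 163

163


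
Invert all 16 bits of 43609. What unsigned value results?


43609 ^ 65535 = 21926

21926


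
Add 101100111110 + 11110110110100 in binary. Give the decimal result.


101100111110 + 11110110110100 = 100100011110010 = 18674

18674


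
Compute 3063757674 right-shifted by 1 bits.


0b10110110100111010011101101101010 >> 1 = 0b1011011010011101001110110110101 = 1531878837

1531878837


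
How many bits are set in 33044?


0b1000000100010100 has 4 set bits

4


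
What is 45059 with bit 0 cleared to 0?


45059 & ~(1 << 0) = 45058

45058


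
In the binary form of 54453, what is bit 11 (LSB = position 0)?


0b1101010010110101, position 11 = 0

0


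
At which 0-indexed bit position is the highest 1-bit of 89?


0b1011001. Highest set bit at position 6

6


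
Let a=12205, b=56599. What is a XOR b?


12205 ^ 56599 = 62138

62138


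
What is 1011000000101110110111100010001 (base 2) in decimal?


1011000000101110110111100010001 in decimal = 1477930769

1477930769


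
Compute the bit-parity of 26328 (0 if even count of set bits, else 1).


0b110011011011000 has 8 ones => parity 0

0


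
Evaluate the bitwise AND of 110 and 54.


0b1101110 & 0b110110 = 0b100110 = 38

38


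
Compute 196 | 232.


0b11000100 | 0b11101000 = 0b11101100 = 236

236


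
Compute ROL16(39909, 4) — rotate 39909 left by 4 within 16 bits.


Rotate 0b1001101111100101 left by 4 (16-bit) = 0b1011111001011001 = 48729

48729


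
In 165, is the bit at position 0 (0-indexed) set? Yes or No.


0b10100101, bit 0 = 1. Yes

Yes


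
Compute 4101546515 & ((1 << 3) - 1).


4101546515 & 7 = 3

3


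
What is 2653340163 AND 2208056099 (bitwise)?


0b10011110001001101100001000000011 & 0b10000011100111000100001100100011 = 0b10000010000001000100001000000011 = 2181317123

2181317123


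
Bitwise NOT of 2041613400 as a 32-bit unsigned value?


~0b1111001101100001000110001011000 = 0b10000110010011110111001110100111 = 2253353895 (32-bit unsigned)

2253353895


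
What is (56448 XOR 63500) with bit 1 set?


Step 1: 56448 ^ 63500 = 9356
Step 2: 9356 | (1 << 1) = 9356 | 2 = 9358

9358


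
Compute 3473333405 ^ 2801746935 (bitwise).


0b11001111000001101101110010011101 ^ 0b10100110111111110100001111110111 = 0b1101001111110011001111101101010 = 1777966954

1777966954


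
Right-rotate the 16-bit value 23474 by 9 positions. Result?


Rotate 0b101101110110010 right by 9 (16-bit) = 0b1101100100101101 = 55597

55597


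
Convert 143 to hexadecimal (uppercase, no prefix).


143 = 8F hex

8F


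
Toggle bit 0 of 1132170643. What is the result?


1132170643 ^ (1 << 0) = 1132170643 ^ 1 = 1132170642

1132170642


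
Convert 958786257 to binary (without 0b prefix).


958786257 = 111001001001011110101011010001 in binary

111001001001011110101011010001


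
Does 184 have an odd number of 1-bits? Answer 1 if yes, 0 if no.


0b10111000 has 4 ones => parity 0

0


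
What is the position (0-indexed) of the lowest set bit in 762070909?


0b101101011011000100011101111101. Lowest set bit at position 0

0


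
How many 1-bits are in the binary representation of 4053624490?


0b11110001100111010110011010101010 has 18 set bits

18


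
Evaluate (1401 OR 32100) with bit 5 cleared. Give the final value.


Step 1: 1401 | 32100 = 32125
Step 2: 32125 & ~(1 << 5) = 32093

32093


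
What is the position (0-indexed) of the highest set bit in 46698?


0b1011011001101010. Highest set bit at position 15

15


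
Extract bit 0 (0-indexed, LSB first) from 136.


0b10001000, position 0 = 0

0


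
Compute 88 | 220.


0b1011000 | 0b11011100 = 0b11011100 = 220

220


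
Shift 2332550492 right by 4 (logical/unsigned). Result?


0b10001011000001111110010101011100 >> 4 = 0b1000101100000111111001010101 = 145784405

145784405


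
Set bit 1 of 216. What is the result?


216 | (1 << 1) = 216 | 2 = 218

218


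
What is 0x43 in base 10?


43 hex = 67 decimal

67


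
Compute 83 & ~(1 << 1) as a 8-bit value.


83 & ~(1 << 1) = 81

81


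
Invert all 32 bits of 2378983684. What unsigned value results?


2378983684 ^ 4294967295 = 1915983611

1915983611


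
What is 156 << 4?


0b10011100 << 4 = 0b100111000000 = 2496

2496


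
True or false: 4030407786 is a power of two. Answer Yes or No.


0b11110000001110110010010001101010. Multiple bits set => No

No


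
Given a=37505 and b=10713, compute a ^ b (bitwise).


37505 ^ 10713 = 47960

47960


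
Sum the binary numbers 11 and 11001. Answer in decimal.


11 + 11001 = 11100 = 28

28


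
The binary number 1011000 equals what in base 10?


1011000 in decimal = 88

88


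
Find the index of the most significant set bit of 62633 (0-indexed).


0b1111010010101001. Highest set bit at position 15

15


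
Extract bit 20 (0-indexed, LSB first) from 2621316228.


0b10011100001111100001110010000100, position 20 = 1

1


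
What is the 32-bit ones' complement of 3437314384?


3437314384 ^ 4294967295 = 857652911

857652911


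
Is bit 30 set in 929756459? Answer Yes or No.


0b110111011010101111010100101011, bit 30 = 0. No

No


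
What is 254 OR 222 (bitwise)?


0b11111110 | 0b11011110 = 0b11111110 = 254

254


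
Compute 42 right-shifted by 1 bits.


0b101010 >> 1 = 0b10101 = 21

21


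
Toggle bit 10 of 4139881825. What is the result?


4139881825 ^ (1 << 10) = 4139881825 ^ 1024 = 4139880801

4139880801


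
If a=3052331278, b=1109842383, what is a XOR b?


3052331278 ^ 1109842383 = 4157094081

4157094081


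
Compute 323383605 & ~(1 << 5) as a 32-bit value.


323383605 & ~(1 << 5) = 323383573

323383573


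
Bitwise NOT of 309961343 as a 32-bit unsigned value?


~0b10010011110011010001001111111 = 0b11101101100001100101110110000000 = 3985005952 (32-bit unsigned)

3985005952


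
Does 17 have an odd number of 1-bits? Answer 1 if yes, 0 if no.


0b10001 has 2 ones => parity 0

0


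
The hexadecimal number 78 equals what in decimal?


78 hex = 120 decimal

120


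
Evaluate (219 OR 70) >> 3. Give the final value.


Step 1: 219 | 70 = 223
Step 2: 223 >> 3 = 27

27


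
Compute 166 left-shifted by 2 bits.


0b10100110 << 2 = 0b1010011000 = 664

664


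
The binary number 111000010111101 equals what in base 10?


111000010111101 in decimal = 28861

28861


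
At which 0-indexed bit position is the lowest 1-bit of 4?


0b100. Lowest set bit at position 2

2


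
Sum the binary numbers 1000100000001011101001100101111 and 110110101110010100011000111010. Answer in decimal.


1000100000001011101001100101111 + 110110101110010100011000111010 = 1111010101111110001100101101001 = 2059344233

2059344233


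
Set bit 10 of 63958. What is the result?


63958 | (1 << 10) = 63958 | 1024 = 64982

64982


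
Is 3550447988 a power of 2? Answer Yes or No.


0b11010011100111111000100101110100. Multiple bits set => No

No


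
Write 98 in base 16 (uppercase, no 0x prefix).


98 = 62 hex

62


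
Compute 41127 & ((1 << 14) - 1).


41127 & 16383 = 8359

8359


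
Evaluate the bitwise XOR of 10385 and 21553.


0b10100010010001 ^ 0b101010000110001 = 0b111110010100000 = 31904

31904


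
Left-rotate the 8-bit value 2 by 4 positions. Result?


Rotate 0b10 left by 4 (8-bit) = 0b100000 = 32

32


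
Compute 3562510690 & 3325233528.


0b11010100010101111001100101100010 & 0b11000110001100110000100101111000 = 0b11000100000100110000100101100000 = 3289581920

3289581920


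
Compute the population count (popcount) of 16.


0b10000 has 1 set bits

1


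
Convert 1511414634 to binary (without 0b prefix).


1511414634 = 1011010000101100101101101101010 in binary

1011010000101100101101101101010


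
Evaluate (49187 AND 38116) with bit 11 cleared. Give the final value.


Step 1: 49187 & 38116 = 32800
Step 2: 32800 & ~(1 << 11) = 32800

32800


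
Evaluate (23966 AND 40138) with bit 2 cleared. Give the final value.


Step 1: 23966 & 40138 = 7306
Step 2: 7306 & ~(1 << 2) = 7306

7306


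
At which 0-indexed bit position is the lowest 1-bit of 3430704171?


0b11001100011111000110010000101011. Lowest set bit at position 0

0


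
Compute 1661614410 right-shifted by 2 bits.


0b1100011000010100011100101001010 >> 2 = 0b11000110000101000111001010010 = 415403602

415403602


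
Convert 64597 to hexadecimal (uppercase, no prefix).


64597 = FC55 hex

FC55


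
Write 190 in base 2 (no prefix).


190 = 10111110 in binary

10111110


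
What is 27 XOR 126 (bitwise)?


0b11011 ^ 0b1111110 = 0b1100101 = 101

101


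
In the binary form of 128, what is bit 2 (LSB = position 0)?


0b10000000, position 2 = 0

0


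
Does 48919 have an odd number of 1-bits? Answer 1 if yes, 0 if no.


0b1011111100010111 has 11 ones => parity 1

1


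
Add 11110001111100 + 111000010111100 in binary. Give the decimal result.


11110001111100 + 111000010111100 = 1010110100111000 = 44344

44344


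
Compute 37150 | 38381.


0b1001000100011110 | 0b1001010111101101 = 0b1001010111111111 = 38399

38399


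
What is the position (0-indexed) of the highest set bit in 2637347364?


0b10011101001100101011101000100100. Highest set bit at position 31

31


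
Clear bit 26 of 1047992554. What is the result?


1047992554 & ~(1 << 26) = 980883690

980883690


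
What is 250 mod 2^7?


250 & 127 = 122

122


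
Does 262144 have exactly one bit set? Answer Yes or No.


0b1000000000000000000. Only one bit set => Yes

Yes


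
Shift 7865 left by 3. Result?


0b1111010111001 << 3 = 0b1111010111001000 = 62920

62920


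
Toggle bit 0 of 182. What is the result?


182 ^ (1 << 0) = 182 ^ 1 = 183

183


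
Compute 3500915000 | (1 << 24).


3500915000 | (1 << 24) = 3500915000 | 16777216 = 3517692216

3517692216


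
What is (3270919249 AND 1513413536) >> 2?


Step 1: 3270919249 & 1513413536 = 1110720512
Step 2: 1110720512 >> 2 = 277680128

277680128


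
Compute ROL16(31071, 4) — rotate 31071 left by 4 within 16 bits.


Rotate 0b111100101011111 left by 4 (16-bit) = 0b1001010111110111 = 38391

38391


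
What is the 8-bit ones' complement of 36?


36 ^ 255 = 219

219


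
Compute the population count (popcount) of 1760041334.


0b1101000111010000001100101110110 has 15 set bits

15


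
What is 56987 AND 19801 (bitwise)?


0b1101111010011011 & 0b100110101011001 = 0b100110000011001 = 19481

19481


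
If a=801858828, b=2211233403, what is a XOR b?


801858828 ^ 2211233403 = 2886196087

2886196087


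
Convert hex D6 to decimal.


D6 hex = 214 decimal

214


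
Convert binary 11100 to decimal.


11100 in decimal = 28

28


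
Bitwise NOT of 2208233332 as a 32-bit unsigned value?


~0b10000011100111101111011101110100 = 0b1111100011000010000100010001011 = 2086733963 (32-bit unsigned)

2086733963


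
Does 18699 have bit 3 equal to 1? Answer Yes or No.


0b100100100001011, bit 3 = 1. Yes

Yes


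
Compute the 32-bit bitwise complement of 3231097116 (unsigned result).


~0b11000000100101101010000100011100 = 0b111111011010010101111011100011 = 1063870179 (32-bit unsigned)

1063870179


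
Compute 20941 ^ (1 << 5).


20941 ^ (1 << 5) = 20941 ^ 32 = 20973

20973


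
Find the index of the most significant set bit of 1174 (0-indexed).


0b10010010110. Highest set bit at position 10

10


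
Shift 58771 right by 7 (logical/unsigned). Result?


0b1110010110010011 >> 7 = 0b111001011 = 459

459


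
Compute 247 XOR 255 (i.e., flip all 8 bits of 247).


247 ^ 255 = 8

8


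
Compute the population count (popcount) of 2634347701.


0b10011101000001001111010010110101 has 16 set bits

16


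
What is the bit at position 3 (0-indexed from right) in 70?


0b1000110, position 3 = 0

0


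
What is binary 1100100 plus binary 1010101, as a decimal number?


1100100 + 1010101 = 10111001 = 185

185


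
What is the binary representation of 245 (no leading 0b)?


245 = 11110101 in binary

11110101


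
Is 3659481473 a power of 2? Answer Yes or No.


0b11011010000111110100000110000001. Multiple bits set => No

No


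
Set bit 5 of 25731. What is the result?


25731 | (1 << 5) = 25731 | 32 = 25763

25763


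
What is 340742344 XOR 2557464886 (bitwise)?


0b10100010011110101000011001000 ^ 0b10011000011011111101000100110110 = 0b10001100001000001000000111111110 = 2350940670

2350940670


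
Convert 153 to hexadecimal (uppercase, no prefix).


153 = 99 hex

99


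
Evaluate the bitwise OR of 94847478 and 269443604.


0b101101001110100000111110110 | 0b10000000011110110001000010100 = 0b10101101011110110001111110110 = 363815926

363815926


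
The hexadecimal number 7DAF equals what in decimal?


7DAF hex = 32175 decimal

32175


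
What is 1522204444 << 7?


0b1011010101110101111111100011100 << 7 = 0b10110101011101011111111000111000000000 = 194842168832

194842168832


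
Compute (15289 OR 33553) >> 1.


Step 1: 15289 | 33553 = 48057
Step 2: 48057 >> 1 = 24028

24028


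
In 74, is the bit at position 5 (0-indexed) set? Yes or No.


0b1001010, bit 5 = 0. No

No


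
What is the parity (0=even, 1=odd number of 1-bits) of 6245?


0b1100001100101 has 6 ones => parity 0

0


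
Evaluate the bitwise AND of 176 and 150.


0b10110000 & 0b10010110 = 0b10010000 = 144

144


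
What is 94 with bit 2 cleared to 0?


94 & ~(1 << 2) = 90

90


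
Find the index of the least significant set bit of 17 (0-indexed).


0b10001. Lowest set bit at position 0

0


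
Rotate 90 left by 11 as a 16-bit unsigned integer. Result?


Rotate 0b1011010 left by 11 (16-bit) = 0b1101000000000010 = 53250

53250


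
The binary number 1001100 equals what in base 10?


1001100 in decimal = 76

76


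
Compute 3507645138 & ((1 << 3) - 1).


3507645138 & 7 = 2

2


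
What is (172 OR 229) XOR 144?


Step 1: 172 | 229 = 237
Step 2: 237 ^ 144 = 125

125


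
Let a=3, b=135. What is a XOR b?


3 ^ 135 = 132

132


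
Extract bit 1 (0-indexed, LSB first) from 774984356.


0b101110001100010101001010100100, position 1 = 0

0


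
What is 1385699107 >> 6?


0b1010010100110000001011100100011 >> 6 = 0b1010010100110000001011100 = 21651548

21651548


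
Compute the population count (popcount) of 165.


0b10100101 has 4 set bits

4
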